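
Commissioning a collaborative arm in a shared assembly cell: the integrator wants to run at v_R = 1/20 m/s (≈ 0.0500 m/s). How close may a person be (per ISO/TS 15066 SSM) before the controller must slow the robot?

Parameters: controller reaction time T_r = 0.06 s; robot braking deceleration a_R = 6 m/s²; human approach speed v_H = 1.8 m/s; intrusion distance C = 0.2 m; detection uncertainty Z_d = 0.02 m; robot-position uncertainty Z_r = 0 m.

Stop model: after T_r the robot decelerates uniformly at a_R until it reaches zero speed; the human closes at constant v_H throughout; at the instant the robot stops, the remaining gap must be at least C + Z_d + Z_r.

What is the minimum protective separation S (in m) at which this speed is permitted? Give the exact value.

S_min = 8309/24000 m = 0.3462 m

braking lasts T_s = (1/20)/6 = 0.0083 s
robot covers v_R·T_r = 0.0500·0.0600 = 0.0030 m before braking
robot covers 0.0500·0.0083 − ½·6.0000·0.0083² = 0.0002 m while stopping
human over T_r+T_s: 1.8000·(0.0600+0.0083) = 0.1230 m
margins: 0.2000+0.0200+0.0000 = 0.2200 m
S_min ≈ 0.0030+0.0002+0.1230+0.2200  ⇒  S_min = 8309/24000 m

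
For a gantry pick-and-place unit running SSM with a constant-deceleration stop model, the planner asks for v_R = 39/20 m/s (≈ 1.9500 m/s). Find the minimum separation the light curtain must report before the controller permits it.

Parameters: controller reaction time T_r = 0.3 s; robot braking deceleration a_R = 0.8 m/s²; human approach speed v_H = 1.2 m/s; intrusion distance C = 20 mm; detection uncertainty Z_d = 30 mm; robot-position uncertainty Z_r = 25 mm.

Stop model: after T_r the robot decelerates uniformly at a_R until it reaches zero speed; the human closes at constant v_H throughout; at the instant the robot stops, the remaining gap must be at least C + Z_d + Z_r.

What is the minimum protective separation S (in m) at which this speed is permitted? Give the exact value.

S_min = 20229/3200 m = 6.3216 m

T_s = v_R/a_R = (39/20)/(4/5) = 2.4375 s
reaction-phase robot travel = 1.9500·0.3000 = 0.5850 m
robot covers 1.9500·2.4375 − ½·0.8000·2.4375² = 2.3766 m while stopping
person approaches 1.2000·(0.3000+2.4375) = 3.2850 m
margins: 0.0200+0.0300+0.0250 = 0.0750 m
S_min ≈ 0.5850+2.3766+3.2850+0.0750  ⇒  S_min = 20229/3200 m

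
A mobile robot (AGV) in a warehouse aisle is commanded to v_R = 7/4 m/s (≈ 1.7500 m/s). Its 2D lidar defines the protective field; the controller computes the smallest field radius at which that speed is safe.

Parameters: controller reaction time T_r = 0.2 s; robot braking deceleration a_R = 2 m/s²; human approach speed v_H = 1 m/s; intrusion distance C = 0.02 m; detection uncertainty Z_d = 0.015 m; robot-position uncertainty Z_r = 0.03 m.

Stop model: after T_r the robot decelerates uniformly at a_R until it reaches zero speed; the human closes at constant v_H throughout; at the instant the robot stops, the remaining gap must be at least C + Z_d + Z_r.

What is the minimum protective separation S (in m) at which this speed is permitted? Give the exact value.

braking lasts T_s = (7/4)/2 = 0.8750 s
reaction-phase robot travel = 1.7500·0.2000 = 0.3500 m
robot under decel: 1.7500²/(2·2.0000) = 0.7656 m
person approaches 1.0000·(0.2000+0.8750) = 1.0750 m
C+Z_d+Z_r = 0.0200+0.0150+0.0300 = 0.0650 m
S_min ≈ 0.3500+0.7656+1.0750+0.0650  ⇒  S_min = 3609/1600 m

S_min = 3609/1600 m = 2.2556 m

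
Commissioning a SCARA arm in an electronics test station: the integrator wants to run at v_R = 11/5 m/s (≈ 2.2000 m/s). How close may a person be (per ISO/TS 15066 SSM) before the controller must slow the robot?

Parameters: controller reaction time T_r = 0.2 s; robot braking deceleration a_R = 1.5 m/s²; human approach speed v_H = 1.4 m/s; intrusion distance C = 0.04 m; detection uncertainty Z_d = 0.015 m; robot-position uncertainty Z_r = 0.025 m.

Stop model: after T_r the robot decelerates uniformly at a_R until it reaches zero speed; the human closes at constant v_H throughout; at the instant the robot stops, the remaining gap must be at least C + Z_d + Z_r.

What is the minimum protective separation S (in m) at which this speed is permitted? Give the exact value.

S_min = 67/15 m = 4.4667 m

braking lasts T_s = (11/5)/(3/2) = 1.4667 s
reaction-phase robot travel = 2.2000·0.2000 = 0.4400 m
braking distance = 2.2000²/(2·1.5000) = 1.6133 m
human closes 1.4000·1.6667 = 2.3333 m
residual clearance needed = 0.0400+0.0150+0.0250 = 0.0800 m
S_min ≈ 0.4400+1.6133+2.3333+0.0800  ⇒  S_min = 67/15 m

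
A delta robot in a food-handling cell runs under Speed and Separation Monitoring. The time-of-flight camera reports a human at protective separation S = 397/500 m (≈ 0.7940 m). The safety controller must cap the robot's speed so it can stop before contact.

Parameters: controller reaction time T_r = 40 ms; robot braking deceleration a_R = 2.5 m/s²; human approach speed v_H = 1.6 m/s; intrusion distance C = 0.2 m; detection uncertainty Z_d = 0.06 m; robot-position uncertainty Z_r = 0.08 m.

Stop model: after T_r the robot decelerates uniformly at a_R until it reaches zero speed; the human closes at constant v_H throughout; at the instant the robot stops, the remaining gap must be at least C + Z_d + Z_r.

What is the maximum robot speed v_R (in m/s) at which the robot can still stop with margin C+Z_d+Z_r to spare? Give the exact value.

v_R_max = 1/2 m/s = 0.5000 m/s

at the boundary: (1/5)·v² + (17/25)·v + (-39/100) = 0
  disc = (17/25)² − 4·(1/5)·(-39/100) = 484/625 ; √disc = 22/25
  v_R = (−(17/25) + 22/25) / (2·(1/5)) = 1/2 m/s
check:
stop time T_s = (1/2)/(5/2) = 0.2000 s
robot covers v_R·T_r = 0.5000·0.0400 = 0.0200 m before braking
braking distance = 0.5000²/(2·2.5000) = 0.0500 m
human over T_r+T_s: 1.6000·(0.0400+0.2000) = 0.3840 m
margins: 0.2000+0.0600+0.0800 = 0.3400 m
sum ≈ 0.0200+0.0500+0.3840+0.3400 ≈ 0.7940 m = S ✓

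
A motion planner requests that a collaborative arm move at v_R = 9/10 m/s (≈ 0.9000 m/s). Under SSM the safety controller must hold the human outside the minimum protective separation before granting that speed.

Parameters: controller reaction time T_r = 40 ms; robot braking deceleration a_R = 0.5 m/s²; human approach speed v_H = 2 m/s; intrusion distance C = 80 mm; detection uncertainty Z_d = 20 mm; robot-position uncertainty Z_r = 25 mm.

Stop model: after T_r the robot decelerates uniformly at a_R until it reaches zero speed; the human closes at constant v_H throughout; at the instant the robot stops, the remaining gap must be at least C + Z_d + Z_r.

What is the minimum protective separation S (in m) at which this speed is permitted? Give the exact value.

braking lasts T_s = (9/10)/(1/2) = 1.8000 s
robot in T_r: 0.9000·0.0400 = 0.0360 m
robot under decel: 0.9000²/(2·0.5000) = 0.8100 m
human closes 2.0000·1.8400 = 3.6800 m
margins: 0.0800+0.0200+0.0250 = 0.1250 m
S_min ≈ 0.0360+0.8100+3.6800+0.1250  ⇒  S_min = 4651/1000 m

S_min = 4651/1000 m = 4.6510 m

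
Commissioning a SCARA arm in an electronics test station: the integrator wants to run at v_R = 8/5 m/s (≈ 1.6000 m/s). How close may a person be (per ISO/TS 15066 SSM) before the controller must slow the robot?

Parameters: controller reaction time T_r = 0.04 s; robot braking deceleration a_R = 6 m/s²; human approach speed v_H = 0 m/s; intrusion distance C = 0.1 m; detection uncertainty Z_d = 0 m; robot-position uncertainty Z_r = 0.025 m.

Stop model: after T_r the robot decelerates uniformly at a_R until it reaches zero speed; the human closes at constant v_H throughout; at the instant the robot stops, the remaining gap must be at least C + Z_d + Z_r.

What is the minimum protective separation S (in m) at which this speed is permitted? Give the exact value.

T_s = v_R/a_R = (8/5)/6 = 0.2667 s
robot in T_r: 1.6000·0.0400 = 0.0640 m
robot under decel: 1.6000²/(2·6.0000) = 0.2133 m
person approaches 0.0000·(0.0400+0.2667) = 0.0000 m
C+Z_d+Z_r = 0.1000+0.0000+0.0250 = 0.1250 m
S_min ≈ 0.0640+0.2133+0.0000+0.1250  ⇒  S_min = 1207/3000 m

S_min = 1207/3000 m = 0.4023 m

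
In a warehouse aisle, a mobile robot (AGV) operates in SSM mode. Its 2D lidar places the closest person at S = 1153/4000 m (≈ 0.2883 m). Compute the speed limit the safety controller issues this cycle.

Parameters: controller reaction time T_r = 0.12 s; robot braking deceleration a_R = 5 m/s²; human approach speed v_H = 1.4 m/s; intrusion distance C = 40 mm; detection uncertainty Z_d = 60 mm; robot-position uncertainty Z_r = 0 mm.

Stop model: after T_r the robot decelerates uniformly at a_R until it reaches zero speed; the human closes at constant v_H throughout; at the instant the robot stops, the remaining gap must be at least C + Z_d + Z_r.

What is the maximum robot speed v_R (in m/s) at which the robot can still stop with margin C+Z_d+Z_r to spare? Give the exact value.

v_R_max = 1/20 m/s = 0.0500 m/s

at the boundary: (1/10)·v² + (2/5)·v + (-81/4000) = 0
  disc = (2/5)² − 4·(1/10)·(-81/4000) = 1681/10000 ; √disc = 41/100
  v_R = (−(2/5) + 41/100) / (2·(1/10)) = 1/20 m/s
check:
stop time T_s = (1/20)/5 = 0.0100 s
robot in T_r: 0.0500·0.1200 = 0.0060 m
braking distance = 0.0500²/(2·5.0000) = 0.0003 m
human over T_r+T_s: 1.4000·(0.1200+0.0100) = 0.1820 m
residual clearance needed = 0.0400+0.0600+0.0000 = 0.1000 m
sum ≈ 0.0060+0.0003+0.1820+0.1000 ≈ 0.2883 m = S ✓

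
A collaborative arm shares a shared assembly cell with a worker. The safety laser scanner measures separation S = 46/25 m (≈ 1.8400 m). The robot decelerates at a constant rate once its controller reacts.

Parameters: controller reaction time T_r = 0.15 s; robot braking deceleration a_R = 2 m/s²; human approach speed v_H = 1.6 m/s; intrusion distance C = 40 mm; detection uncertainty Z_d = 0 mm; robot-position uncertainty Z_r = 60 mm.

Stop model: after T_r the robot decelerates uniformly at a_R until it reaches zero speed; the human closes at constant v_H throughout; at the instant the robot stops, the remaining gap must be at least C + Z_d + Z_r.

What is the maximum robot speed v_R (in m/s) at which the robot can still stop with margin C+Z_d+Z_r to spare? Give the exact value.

v_R_max = 6/5 m/s = 1.2000 m/s

at the boundary: (1/4)·v² + (19/20)·v + (-3/2) = 0
  disc = (19/20)² − 4·(1/4)·(-3/2) = 961/400 ; √disc = 31/20
  v_R = (−(19/20) + 31/20) / (2·(1/4)) = 6/5 m/s
check:
braking lasts T_s = (6/5)/2 = 0.6000 s
robot covers v_R·T_r = 1.2000·0.1500 = 0.1800 m before braking
robot under decel: 1.2000²/(2·2.0000) = 0.3600 m
human closes 1.6000·0.7500 = 1.2000 m
C+Z_d+Z_r = 0.0400+0.0000+0.0600 = 0.1000 m
sum ≈ 0.1800+0.3600+1.2000+0.1000 ≈ 1.8400 m = S ✓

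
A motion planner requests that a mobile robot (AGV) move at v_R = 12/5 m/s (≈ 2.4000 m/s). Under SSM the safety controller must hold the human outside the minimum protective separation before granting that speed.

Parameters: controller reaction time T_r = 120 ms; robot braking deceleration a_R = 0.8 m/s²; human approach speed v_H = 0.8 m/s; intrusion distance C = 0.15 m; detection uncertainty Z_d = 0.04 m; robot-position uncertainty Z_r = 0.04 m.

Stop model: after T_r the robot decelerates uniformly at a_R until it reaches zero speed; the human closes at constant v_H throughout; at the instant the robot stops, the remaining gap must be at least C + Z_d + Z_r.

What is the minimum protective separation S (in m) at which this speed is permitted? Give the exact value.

S_min = 3307/500 m = 6.6140 m

T_s = v_R/a_R = (12/5)/(4/5) = 3.0000 s
reaction-phase robot travel = 2.4000·0.1200 = 0.2880 m
robot covers 2.4000·3.0000 − ½·0.8000·3.0000² = 3.6000 m while stopping
human over T_r+T_s: 0.8000·(0.1200+3.0000) = 2.4960 m
margins: 0.1500+0.0400+0.0400 = 0.2300 m
S_min ≈ 0.2880+3.6000+2.4960+0.2300  ⇒  S_min = 3307/500 m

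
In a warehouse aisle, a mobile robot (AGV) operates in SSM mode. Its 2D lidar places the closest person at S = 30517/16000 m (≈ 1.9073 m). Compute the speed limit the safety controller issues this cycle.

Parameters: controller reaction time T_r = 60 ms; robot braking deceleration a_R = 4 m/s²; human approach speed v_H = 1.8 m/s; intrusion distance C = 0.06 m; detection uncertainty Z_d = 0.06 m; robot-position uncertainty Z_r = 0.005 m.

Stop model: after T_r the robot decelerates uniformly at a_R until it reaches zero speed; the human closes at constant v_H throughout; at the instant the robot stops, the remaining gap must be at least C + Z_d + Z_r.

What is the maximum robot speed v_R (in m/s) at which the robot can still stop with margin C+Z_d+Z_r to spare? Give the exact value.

quadratic (1/8)·v² + (51/100)·v + (-26789/16000) = 0
  disc = (51/100)² − 4·(1/8)·(-26789/16000) = 175561/160000 ; √disc = 419/400
  v_R = (−(51/100) + 419/400) / (2·(1/8)) = 43/20 m/s
check:
T_s = v_R/a_R = (43/20)/4 = 0.5375 s
robot in T_r: 2.1500·0.0600 = 0.1290 m
braking distance = 2.1500²/(2·4.0000) = 0.5778 m
human over T_r+T_s: 1.8000·(0.0600+0.5375) = 1.0755 m
residual clearance needed = 0.0600+0.0600+0.0050 = 0.1250 m
sum ≈ 0.1290+0.5778+1.0755+0.1250 ≈ 1.9073 m = S ✓

v_R_max = 43/20 m/s = 2.1500 m/s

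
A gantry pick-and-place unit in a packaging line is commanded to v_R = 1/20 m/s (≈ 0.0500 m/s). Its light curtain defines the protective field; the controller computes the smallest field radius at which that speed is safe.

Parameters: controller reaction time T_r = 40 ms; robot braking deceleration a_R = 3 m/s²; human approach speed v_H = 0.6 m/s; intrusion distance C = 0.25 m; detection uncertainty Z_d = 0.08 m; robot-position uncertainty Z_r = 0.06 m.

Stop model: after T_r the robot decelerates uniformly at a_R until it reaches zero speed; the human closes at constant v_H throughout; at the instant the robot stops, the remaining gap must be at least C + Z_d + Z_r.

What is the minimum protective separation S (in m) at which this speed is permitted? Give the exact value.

stop time T_s = (1/20)/3 = 0.0167 s
robot in T_r: 0.0500·0.0400 = 0.0020 m
braking distance = 0.0500²/(2·3.0000) = 0.0004 m
person approaches 0.6000·(0.0400+0.0167) = 0.0340 m
C+Z_d+Z_r = 0.2500+0.0800+0.0600 = 0.3900 m
S_min ≈ 0.0020+0.0004+0.0340+0.3900  ⇒  S_min = 5117/12000 m

S_min = 5117/12000 m = 0.4264 m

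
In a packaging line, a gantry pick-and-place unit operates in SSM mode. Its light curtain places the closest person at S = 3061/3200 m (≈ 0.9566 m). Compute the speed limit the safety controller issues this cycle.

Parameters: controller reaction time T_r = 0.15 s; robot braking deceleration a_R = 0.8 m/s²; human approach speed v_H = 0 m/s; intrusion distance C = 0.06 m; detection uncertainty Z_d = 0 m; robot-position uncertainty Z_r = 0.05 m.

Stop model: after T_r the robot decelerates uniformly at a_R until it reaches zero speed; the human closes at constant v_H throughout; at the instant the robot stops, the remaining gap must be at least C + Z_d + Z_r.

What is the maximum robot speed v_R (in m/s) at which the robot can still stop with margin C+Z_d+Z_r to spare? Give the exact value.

v_R_max = 21/20 m/s = 1.0500 m/s

quadratic (5/8)·v² + (3/20)·v + (-2709/3200) = 0
  disc = (3/20)² − 4·(5/8)·(-2709/3200) = 13689/6400 ; √disc = 117/80
  v_R = (−(3/20) + 117/80) / (2·(5/8)) = 21/20 m/s
check:
stop time T_s = (21/20)/(4/5) = 1.3125 s
robot in T_r: 1.0500·0.1500 = 0.1575 m
robot covers 1.0500·1.3125 − ½·0.8000·1.3125² = 0.6891 m while stopping
human over T_r+T_s: 0.0000·(0.1500+1.3125) = 0.0000 m
margins: 0.0600+0.0000+0.0500 = 0.1100 m
sum ≈ 0.1575+0.6891+0.0000+0.1100 ≈ 0.9566 m = S ✓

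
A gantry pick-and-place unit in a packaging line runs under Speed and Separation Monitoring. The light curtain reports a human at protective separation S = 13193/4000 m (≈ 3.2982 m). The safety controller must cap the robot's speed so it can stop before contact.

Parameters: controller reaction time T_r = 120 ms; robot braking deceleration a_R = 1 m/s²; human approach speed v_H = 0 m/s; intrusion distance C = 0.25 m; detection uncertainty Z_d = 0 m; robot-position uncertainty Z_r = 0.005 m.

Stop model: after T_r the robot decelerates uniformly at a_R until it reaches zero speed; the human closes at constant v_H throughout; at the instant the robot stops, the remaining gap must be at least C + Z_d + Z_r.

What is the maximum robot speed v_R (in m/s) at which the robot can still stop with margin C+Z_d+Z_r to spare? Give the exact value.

at the boundary: (1/2)·v² + (3/25)·v + (-12173/4000) = 0
  disc = (3/25)² − 4·(1/2)·(-12173/4000) = 61009/10000 ; √disc = 247/100
  v_R = (−(3/25) + 247/100) / (2·(1/2)) = 47/20 m/s
check:
stop time T_s = (47/20)/1 = 2.3500 s
reaction-phase robot travel = 2.3500·0.1200 = 0.2820 m
robot covers 2.3500·2.3500 − ½·1.0000·2.3500² = 2.7612 m while stopping
person approaches 0.0000·(0.1200+2.3500) = 0.0000 m
margins: 0.2500+0.0000+0.0050 = 0.2550 m
sum ≈ 0.2820+2.7612+0.0000+0.2550 ≈ 3.2982 m = S ✓

v_R_max = 47/20 m/s = 2.3500 m/s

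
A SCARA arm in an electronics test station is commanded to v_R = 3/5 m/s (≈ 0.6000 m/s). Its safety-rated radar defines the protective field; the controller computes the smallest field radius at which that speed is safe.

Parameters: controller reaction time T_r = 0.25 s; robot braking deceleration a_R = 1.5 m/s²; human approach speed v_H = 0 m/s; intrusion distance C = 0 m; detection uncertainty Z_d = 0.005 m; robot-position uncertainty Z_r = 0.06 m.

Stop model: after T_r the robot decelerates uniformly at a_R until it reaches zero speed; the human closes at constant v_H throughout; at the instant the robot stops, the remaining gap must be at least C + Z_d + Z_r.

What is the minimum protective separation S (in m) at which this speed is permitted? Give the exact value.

T_s = v_R/a_R = (3/5)/(3/2) = 0.4000 s
robot covers v_R·T_r = 0.6000·0.2500 = 0.1500 m before braking
robot under decel: 0.6000²/(2·1.5000) = 0.1200 m
human closes 0.0000·0.6500 = 0.0000 m
margins: 0.0000+0.0050+0.0600 = 0.0650 m
S_min ≈ 0.1500+0.1200+0.0000+0.0650  ⇒  S_min = 67/200 m

S_min = 67/200 m = 0.3350 m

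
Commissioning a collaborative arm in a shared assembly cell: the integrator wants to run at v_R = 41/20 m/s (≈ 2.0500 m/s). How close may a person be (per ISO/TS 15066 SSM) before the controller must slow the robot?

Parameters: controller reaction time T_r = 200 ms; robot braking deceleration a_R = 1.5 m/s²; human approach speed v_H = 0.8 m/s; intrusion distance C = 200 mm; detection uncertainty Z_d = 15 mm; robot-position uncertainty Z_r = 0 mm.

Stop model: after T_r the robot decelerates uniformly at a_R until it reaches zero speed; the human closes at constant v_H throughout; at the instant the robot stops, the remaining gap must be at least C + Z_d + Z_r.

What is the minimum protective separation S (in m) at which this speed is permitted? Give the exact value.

S_min = 787/240 m = 3.2792 m

braking lasts T_s = (41/20)/(3/2) = 1.3667 s
robot covers v_R·T_r = 2.0500·0.2000 = 0.4100 m before braking
braking distance = 2.0500²/(2·1.5000) = 1.4008 m
human closes 0.8000·1.5667 = 1.2533 m
C+Z_d+Z_r = 0.2000+0.0150+0.0000 = 0.2150 m
S_min ≈ 0.4100+1.4008+1.2533+0.2150  ⇒  S_min = 787/240 m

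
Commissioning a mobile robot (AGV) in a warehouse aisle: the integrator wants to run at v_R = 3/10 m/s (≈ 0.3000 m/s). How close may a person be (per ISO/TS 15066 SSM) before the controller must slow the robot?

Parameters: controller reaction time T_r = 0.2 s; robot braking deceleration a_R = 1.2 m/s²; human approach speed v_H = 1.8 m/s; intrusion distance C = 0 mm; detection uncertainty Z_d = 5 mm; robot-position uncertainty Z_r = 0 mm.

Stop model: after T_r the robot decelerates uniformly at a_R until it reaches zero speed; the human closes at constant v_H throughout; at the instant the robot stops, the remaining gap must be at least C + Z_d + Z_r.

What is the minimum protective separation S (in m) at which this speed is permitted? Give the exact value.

S_min = 73/80 m = 0.9125 m

braking lasts T_s = (3/10)/(6/5) = 0.2500 s
robot covers v_R·T_r = 0.3000·0.2000 = 0.0600 m before braking
braking distance = 0.3000²/(2·1.2000) = 0.0375 m
person approaches 1.8000·(0.2000+0.2500) = 0.8100 m
residual clearance needed = 0.0000+0.0050+0.0000 = 0.0050 m
S_min ≈ 0.0600+0.0375+0.8100+0.0050  ⇒  S_min = 73/80 m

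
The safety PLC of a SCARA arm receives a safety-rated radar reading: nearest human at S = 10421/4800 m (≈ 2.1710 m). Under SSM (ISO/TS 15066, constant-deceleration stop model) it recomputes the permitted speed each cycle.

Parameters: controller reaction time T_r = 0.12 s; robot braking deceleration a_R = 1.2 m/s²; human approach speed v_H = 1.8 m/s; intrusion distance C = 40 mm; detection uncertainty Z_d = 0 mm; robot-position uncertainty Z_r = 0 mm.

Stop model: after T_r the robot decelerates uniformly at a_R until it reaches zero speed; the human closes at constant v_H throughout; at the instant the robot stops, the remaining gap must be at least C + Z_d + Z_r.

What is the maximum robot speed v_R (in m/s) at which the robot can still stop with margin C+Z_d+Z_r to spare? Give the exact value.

collect terms ⇒ (5/12)·v_R² + (81/50)·v_R + (-45961/24000) = 0
  disc = (81/50)² − 4·(5/12)·(-45961/24000) = 2093809/360000 ; √disc = 1447/600
  v_R = (−(81/50) + 1447/600) / (2·(5/12)) = 19/20 m/s
check:
braking lasts T_s = (19/20)/(6/5) = 0.7917 s
robot covers v_R·T_r = 0.9500·0.1200 = 0.1140 m before braking
robot covers 0.9500·0.7917 − ½·1.2000·0.7917² = 0.3760 m while stopping
person approaches 1.8000·(0.1200+0.7917) = 1.6410 m
C+Z_d+Z_r = 0.0400+0.0000+0.0000 = 0.0400 m
sum ≈ 0.1140+0.3760+1.6410+0.0400 ≈ 2.1710 m = S ✓

v_R_max = 19/20 m/s = 0.9500 m/s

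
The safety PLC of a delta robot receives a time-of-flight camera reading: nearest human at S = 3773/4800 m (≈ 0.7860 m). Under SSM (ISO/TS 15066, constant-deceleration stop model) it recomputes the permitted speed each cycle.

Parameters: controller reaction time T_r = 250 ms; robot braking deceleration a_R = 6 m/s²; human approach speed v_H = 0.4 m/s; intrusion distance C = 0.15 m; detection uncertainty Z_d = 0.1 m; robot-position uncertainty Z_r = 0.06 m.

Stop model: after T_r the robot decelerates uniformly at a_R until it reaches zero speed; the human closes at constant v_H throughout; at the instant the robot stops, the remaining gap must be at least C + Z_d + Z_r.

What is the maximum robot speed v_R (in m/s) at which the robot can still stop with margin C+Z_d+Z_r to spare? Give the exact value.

at the boundary: (1/12)·v² + (19/60)·v + (-361/960) = 0
  disc = (19/60)² − 4·(1/12)·(-361/960) = 361/1600 ; √disc = 19/40
  v_R = (−(19/60) + 19/40) / (2·(1/12)) = 19/20 m/s
check:
stop time T_s = (19/20)/6 = 0.1583 s
robot in T_r: 0.9500·0.2500 = 0.2375 m
braking distance = 0.9500²/(2·6.0000) = 0.0752 m
human over T_r+T_s: 0.4000·(0.2500+0.1583) = 0.1633 m
margins: 0.1500+0.1000+0.0600 = 0.3100 m
sum ≈ 0.2375+0.0752+0.1633+0.3100 ≈ 0.7860 m = S ✓

v_R_max = 19/20 m/s = 0.9500 m/s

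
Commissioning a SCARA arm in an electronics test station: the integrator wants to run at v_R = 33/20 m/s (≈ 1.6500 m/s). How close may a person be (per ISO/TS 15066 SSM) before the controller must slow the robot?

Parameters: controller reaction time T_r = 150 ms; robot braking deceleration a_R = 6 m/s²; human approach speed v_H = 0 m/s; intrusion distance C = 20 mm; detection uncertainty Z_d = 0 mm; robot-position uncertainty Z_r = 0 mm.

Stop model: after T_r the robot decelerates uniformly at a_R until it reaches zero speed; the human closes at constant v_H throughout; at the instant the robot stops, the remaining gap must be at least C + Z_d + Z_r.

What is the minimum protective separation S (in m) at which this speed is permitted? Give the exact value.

stop time T_s = (33/20)/6 = 0.2750 s
robot in T_r: 1.6500·0.1500 = 0.2475 m
robot under decel: 1.6500²/(2·6.0000) = 0.2269 m
human over T_r+T_s: 0.0000·(0.1500+0.2750) = 0.0000 m
margins: 0.0200+0.0000+0.0000 = 0.0200 m
S_min ≈ 0.2475+0.2269+0.0000+0.0200  ⇒  S_min = 791/1600 m

S_min = 791/1600 m = 0.4944 m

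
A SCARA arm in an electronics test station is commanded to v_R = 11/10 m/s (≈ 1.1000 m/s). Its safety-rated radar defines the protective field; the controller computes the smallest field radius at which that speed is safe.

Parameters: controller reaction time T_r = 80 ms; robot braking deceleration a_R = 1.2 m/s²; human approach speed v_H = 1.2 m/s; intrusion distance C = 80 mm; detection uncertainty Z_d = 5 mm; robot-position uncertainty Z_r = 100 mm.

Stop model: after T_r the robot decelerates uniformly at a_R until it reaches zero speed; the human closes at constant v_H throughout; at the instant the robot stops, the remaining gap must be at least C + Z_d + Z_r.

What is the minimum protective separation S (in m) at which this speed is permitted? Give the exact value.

S_min = 11839/6000 m = 1.9732 m

stop time T_s = (11/10)/(6/5) = 0.9167 s
robot covers v_R·T_r = 1.1000·0.0800 = 0.0880 m before braking
braking distance = 1.1000²/(2·1.2000) = 0.5042 m
human closes 1.2000·0.9967 = 1.1960 m
residual clearance needed = 0.0800+0.0050+0.1000 = 0.1850 m
S_min ≈ 0.0880+0.5042+1.1960+0.1850  ⇒  S_min = 11839/6000 m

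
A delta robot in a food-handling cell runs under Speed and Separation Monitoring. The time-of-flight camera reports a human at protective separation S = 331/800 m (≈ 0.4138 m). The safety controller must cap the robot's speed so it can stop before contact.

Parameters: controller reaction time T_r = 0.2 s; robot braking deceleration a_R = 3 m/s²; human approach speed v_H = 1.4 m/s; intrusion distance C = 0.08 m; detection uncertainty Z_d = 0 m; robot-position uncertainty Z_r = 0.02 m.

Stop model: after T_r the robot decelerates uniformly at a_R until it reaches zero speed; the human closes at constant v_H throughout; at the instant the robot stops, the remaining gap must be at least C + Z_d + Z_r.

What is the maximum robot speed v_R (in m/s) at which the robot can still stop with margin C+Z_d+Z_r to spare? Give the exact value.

v_R_max = 1/20 m/s = 0.0500 m/s

quadratic (1/6)·v² + (2/3)·v + (-27/800) = 0
  disc = (2/3)² − 4·(1/6)·(-27/800) = 1681/3600 ; √disc = 41/60
  v_R = (−(2/3) + 41/60) / (2·(1/6)) = 1/20 m/s
check:
braking lasts T_s = (1/20)/3 = 0.0167 s
robot covers v_R·T_r = 0.0500·0.2000 = 0.0100 m before braking
braking distance = 0.0500²/(2·3.0000) = 0.0004 m
human closes 1.4000·0.2167 = 0.3033 m
residual clearance needed = 0.0800+0.0000+0.0200 = 0.1000 m
sum ≈ 0.0100+0.0004+0.3033+0.1000 ≈ 0.4138 m = S ✓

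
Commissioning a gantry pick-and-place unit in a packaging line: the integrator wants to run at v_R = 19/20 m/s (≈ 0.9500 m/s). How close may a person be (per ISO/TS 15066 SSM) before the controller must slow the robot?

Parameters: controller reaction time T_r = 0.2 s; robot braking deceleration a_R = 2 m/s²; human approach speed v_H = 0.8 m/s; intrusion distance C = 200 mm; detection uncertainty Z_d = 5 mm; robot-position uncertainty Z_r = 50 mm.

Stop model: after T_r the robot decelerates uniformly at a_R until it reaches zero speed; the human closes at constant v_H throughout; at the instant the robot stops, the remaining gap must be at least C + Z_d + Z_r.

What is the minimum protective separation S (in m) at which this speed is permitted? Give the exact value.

stop time T_s = (19/20)/2 = 0.4750 s
robot in T_r: 0.9500·0.2000 = 0.1900 m
braking distance = 0.9500²/(2·2.0000) = 0.2256 m
person approaches 0.8000·(0.2000+0.4750) = 0.5400 m
margins: 0.2000+0.0050+0.0500 = 0.2550 m
S_min ≈ 0.1900+0.2256+0.5400+0.2550  ⇒  S_min = 1937/1600 m

S_min = 1937/1600 m = 1.2106 m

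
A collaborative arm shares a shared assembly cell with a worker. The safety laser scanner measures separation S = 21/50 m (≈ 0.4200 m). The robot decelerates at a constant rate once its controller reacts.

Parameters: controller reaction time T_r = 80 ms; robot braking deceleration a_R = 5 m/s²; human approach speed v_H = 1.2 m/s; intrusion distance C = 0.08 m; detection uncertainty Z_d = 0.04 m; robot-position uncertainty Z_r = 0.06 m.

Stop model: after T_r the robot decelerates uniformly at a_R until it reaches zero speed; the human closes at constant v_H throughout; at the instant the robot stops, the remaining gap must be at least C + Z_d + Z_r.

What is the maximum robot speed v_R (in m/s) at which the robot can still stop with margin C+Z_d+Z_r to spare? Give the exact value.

v_R_max = 2/5 m/s = 0.4000 m/s

quadratic (1/10)·v² + (8/25)·v + (-18/125) = 0
  disc = (8/25)² − 4·(1/10)·(-18/125) = 4/25 ; √disc = 2/5
  v_R = (−(8/25) + 2/5) / (2·(1/10)) = 2/5 m/s
check:
braking lasts T_s = (2/5)/5 = 0.0800 s
reaction-phase robot travel = 0.4000·0.0800 = 0.0320 m
robot under decel: 0.4000²/(2·5.0000) = 0.0160 m
person approaches 1.2000·(0.0800+0.0800) = 0.1920 m
margins: 0.0800+0.0400+0.0600 = 0.1800 m
sum ≈ 0.0320+0.0160+0.1920+0.1800 ≈ 0.4200 m = S ✓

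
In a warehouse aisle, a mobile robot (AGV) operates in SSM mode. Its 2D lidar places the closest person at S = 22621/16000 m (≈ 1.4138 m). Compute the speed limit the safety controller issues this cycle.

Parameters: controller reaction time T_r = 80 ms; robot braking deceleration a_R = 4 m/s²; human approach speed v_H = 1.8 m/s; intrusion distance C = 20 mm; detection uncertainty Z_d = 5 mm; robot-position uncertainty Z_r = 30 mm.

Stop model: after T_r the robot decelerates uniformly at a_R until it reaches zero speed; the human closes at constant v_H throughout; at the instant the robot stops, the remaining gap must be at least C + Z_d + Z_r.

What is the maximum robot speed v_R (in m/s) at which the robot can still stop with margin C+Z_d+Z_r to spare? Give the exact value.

collect terms ⇒ (1/8)·v_R² + (53/100)·v_R + (-19437/16000) = 0
  disc = (53/100)² − 4·(1/8)·(-19437/16000) = 142129/160000 ; √disc = 377/400
  v_R = (−(53/100) + 377/400) / (2·(1/8)) = 33/20 m/s
check:
T_s = v_R/a_R = (33/20)/4 = 0.4125 s
reaction-phase robot travel = 1.6500·0.0800 = 0.1320 m
robot under decel: 1.6500²/(2·4.0000) = 0.3403 m
human over T_r+T_s: 1.8000·(0.0800+0.4125) = 0.8865 m
residual clearance needed = 0.0200+0.0050+0.0300 = 0.0550 m
sum ≈ 0.1320+0.3403+0.8865+0.0550 ≈ 1.4138 m = S ✓

v_R_max = 33/20 m/s = 1.6500 m/s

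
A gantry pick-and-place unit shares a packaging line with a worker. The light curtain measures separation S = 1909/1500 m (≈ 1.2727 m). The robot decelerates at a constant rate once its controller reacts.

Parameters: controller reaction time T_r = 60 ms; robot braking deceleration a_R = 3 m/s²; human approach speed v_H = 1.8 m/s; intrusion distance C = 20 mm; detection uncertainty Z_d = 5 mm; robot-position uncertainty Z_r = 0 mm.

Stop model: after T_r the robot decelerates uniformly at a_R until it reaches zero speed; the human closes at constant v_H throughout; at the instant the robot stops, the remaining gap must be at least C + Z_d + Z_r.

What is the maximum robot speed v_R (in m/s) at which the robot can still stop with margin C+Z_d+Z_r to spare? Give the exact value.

collect terms ⇒ (1/6)·v_R² + (33/50)·v_R + (-3419/3000) = 0
  disc = (33/50)² − 4·(1/6)·(-3419/3000) = 6724/5625 ; √disc = 82/75
  v_R = (−(33/50) + 82/75) / (2·(1/6)) = 13/10 m/s
check:
stop time T_s = (13/10)/3 = 0.4333 s
reaction-phase robot travel = 1.3000·0.0600 = 0.0780 m
robot under decel: 1.3000²/(2·3.0000) = 0.2817 m
human over T_r+T_s: 1.8000·(0.0600+0.4333) = 0.8880 m
C+Z_d+Z_r = 0.0200+0.0050+0.0000 = 0.0250 m
sum ≈ 0.0780+0.2817+0.8880+0.0250 ≈ 1.2727 m = S ✓

v_R_max = 13/10 m/s = 1.3000 m/s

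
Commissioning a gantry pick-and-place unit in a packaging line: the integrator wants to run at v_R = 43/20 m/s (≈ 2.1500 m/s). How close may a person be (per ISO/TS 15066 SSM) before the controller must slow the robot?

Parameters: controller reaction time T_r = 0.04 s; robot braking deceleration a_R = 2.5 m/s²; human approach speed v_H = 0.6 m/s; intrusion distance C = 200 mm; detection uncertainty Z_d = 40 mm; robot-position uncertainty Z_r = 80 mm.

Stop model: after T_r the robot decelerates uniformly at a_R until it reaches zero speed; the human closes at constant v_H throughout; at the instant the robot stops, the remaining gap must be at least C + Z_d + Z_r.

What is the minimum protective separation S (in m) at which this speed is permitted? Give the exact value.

T_s = v_R/a_R = (43/20)/(5/2) = 0.8600 s
reaction-phase robot travel = 2.1500·0.0400 = 0.0860 m
robot under decel: 2.1500²/(2·2.5000) = 0.9245 m
person approaches 0.6000·(0.0400+0.8600) = 0.5400 m
residual clearance needed = 0.2000+0.0400+0.0800 = 0.3200 m
S_min ≈ 0.0860+0.9245+0.5400+0.3200  ⇒  S_min = 3741/2000 m

S_min = 3741/2000 m = 1.8705 m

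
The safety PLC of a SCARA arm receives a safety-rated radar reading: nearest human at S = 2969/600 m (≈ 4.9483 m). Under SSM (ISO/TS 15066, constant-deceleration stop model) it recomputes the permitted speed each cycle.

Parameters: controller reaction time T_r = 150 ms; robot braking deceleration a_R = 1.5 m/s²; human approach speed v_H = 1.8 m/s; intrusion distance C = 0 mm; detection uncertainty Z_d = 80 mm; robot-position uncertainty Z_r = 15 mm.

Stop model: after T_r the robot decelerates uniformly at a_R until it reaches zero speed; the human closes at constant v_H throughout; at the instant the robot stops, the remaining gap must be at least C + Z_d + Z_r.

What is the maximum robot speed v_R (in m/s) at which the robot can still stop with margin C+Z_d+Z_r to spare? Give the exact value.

at the boundary: (1/3)·v² + (27/20)·v + (-55/12) = 0
  disc = (27/20)² − 4·(1/3)·(-55/12) = 28561/3600 ; √disc = 169/60
  v_R = (−(27/20) + 169/60) / (2·(1/3)) = 11/5 m/s
check:
braking lasts T_s = (11/5)/(3/2) = 1.4667 s
robot covers v_R·T_r = 2.2000·0.1500 = 0.3300 m before braking
robot under decel: 2.2000²/(2·1.5000) = 1.6133 m
person approaches 1.8000·(0.1500+1.4667) = 2.9100 m
C+Z_d+Z_r = 0.0000+0.0800+0.0150 = 0.0950 m
sum ≈ 0.3300+1.6133+2.9100+0.0950 ≈ 4.9483 m = S ✓

v_R_max = 11/5 m/s = 2.2000 m/s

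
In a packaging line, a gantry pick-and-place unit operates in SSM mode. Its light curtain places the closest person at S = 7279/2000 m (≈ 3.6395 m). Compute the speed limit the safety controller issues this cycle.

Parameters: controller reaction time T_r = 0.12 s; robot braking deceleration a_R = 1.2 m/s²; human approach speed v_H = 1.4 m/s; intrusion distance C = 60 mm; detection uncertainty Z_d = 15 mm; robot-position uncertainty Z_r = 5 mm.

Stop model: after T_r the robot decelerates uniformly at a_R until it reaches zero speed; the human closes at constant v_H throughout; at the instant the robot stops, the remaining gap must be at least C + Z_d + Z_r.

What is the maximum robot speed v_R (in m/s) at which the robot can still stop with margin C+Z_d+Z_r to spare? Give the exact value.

quadratic (5/12)·v² + (193/150)·v + (-6783/2000) = 0
  disc = (193/150)² − 4·(5/12)·(-6783/2000) = 657721/90000 ; √disc = 811/300
  v_R = (−(193/150) + 811/300) / (2·(5/12)) = 17/10 m/s
check:
T_s = v_R/a_R = (17/10)/(6/5) = 1.4167 s
reaction-phase robot travel = 1.7000·0.1200 = 0.2040 m
robot covers 1.7000·1.4167 − ½·1.2000·1.4167² = 1.2042 m while stopping
human over T_r+T_s: 1.4000·(0.1200+1.4167) = 2.1513 m
C+Z_d+Z_r = 0.0600+0.0150+0.0050 = 0.0800 m
sum ≈ 0.2040+1.2042+2.1513+0.0800 ≈ 3.6395 m = S ✓

v_R_max = 17/10 m/s = 1.7000 m/s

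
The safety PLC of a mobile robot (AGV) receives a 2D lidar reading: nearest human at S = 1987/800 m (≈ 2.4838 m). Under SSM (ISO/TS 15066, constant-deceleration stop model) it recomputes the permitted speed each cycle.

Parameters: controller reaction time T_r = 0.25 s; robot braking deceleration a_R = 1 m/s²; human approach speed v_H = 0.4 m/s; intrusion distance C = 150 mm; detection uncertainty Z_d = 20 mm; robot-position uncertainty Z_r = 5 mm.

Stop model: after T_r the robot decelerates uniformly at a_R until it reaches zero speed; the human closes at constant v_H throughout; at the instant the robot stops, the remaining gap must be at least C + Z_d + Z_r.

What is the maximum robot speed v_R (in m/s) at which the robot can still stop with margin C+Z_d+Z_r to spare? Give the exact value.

collect terms ⇒ (1/2)·v_R² + (13/20)·v_R + (-1767/800) = 0
  disc = (13/20)² − 4·(1/2)·(-1767/800) = 121/25 ; √disc = 11/5
  v_R = (−(13/20) + 11/5) / (2·(1/2)) = 31/20 m/s
check:
T_s = v_R/a_R = (31/20)/1 = 1.5500 s
robot in T_r: 1.5500·0.2500 = 0.3875 m
robot under decel: 1.5500²/(2·1.0000) = 1.2012 m
person approaches 0.4000·(0.2500+1.5500) = 0.7200 m
residual clearance needed = 0.1500+0.0200+0.0050 = 0.1750 m
sum ≈ 0.3875+1.2012+0.7200+0.1750 ≈ 2.4838 m = S ✓

v_R_max = 31/20 m/s = 1.5500 m/s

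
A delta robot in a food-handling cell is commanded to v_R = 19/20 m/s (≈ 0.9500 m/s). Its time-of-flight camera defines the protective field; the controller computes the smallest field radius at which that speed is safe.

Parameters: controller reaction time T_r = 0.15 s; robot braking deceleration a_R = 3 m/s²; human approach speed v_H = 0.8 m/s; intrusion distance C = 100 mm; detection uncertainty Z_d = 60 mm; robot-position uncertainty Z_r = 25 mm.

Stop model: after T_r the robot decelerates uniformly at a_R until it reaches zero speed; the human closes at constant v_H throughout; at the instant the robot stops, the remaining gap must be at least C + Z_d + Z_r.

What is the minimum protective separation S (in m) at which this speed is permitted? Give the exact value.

braking lasts T_s = (19/20)/3 = 0.3167 s
robot covers v_R·T_r = 0.9500·0.1500 = 0.1425 m before braking
robot covers 0.9500·0.3167 − ½·3.0000·0.3167² = 0.1504 m while stopping
person approaches 0.8000·(0.1500+0.3167) = 0.3733 m
C+Z_d+Z_r = 0.1000+0.0600+0.0250 = 0.1850 m
S_min ≈ 0.1425+0.1504+0.3733+0.1850  ⇒  S_min = 681/800 m

S_min = 681/800 m = 0.8512 m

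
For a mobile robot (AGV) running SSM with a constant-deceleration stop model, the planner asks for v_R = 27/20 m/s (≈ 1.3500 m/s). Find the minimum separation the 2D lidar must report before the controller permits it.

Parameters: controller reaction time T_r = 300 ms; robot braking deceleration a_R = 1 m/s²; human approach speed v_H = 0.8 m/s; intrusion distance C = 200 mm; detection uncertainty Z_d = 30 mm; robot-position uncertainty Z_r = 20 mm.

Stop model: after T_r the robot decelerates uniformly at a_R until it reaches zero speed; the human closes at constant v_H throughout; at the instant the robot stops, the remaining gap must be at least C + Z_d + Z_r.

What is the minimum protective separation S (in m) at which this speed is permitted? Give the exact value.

T_s = v_R/a_R = (27/20)/1 = 1.3500 s
robot covers v_R·T_r = 1.3500·0.3000 = 0.4050 m before braking
robot under decel: 1.3500²/(2·1.0000) = 0.9113 m
human closes 0.8000·1.6500 = 1.3200 m
C+Z_d+Z_r = 0.2000+0.0300+0.0200 = 0.2500 m
S_min ≈ 0.4050+0.9113+1.3200+0.2500  ⇒  S_min = 2309/800 m

S_min = 2309/800 m = 2.8862 m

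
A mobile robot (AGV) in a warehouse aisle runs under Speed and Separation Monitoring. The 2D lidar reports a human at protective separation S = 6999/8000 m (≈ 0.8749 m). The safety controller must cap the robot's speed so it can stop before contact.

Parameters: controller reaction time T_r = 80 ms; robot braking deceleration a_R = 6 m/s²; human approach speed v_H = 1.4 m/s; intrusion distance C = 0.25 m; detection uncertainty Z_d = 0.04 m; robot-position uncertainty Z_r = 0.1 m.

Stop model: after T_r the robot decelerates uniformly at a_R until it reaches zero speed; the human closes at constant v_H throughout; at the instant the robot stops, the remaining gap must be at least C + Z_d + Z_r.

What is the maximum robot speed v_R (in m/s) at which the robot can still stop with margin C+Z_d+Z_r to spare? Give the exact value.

v_R_max = 19/20 m/s = 0.9500 m/s

quadratic (1/12)·v² + (47/150)·v + (-2983/8000) = 0
  disc = (47/150)² − 4·(1/12)·(-2983/8000) = 80089/360000 ; √disc = 283/600
  v_R = (−(47/150) + 283/600) / (2·(1/12)) = 19/20 m/s
check:
T_s = v_R/a_R = (19/20)/6 = 0.1583 s
reaction-phase robot travel = 0.9500·0.0800 = 0.0760 m
braking distance = 0.9500²/(2·6.0000) = 0.0752 m
human closes 1.4000·0.2383 = 0.3337 m
margins: 0.2500+0.0400+0.1000 = 0.3900 m
sum ≈ 0.0760+0.0752+0.3337+0.3900 ≈ 0.8749 m = S ✓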